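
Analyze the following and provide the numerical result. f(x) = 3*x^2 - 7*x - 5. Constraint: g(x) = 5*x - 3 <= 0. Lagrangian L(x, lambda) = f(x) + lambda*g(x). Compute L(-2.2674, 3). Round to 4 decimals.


Step 1: Evaluate f(x).
f(-2.2674) = 3*(-2.2674)^2 - 7*(-2.2674) - 5 = 26.2951
Step 2: Evaluate g(x).
g(-2.2674) = 5*-2.2674 - 3 = -14.337
Step 3: Compute Lagrangian.
L = 26.2951 + 3*-14.337 = -16.7159


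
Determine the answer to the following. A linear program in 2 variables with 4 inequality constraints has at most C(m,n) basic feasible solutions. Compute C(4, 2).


Each vertex corresponds to some choice of n active constraints out of m, so the number of vertices is at most C(m, n) = m! / (n!(m-n)!).
m = 4, n = 2
Numerator: 4 * 3
Denominator: 2! = 2
C(4, 2) = 6


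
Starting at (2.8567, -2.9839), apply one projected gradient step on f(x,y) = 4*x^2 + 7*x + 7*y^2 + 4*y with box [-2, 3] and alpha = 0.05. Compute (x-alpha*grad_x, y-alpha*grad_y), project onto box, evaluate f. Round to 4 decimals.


Step 1: Compute gradient at (2.8567, -2.9839).
grad_x = 2*4*2.8567 + 7 = 29.8536
grad_y = 2*7*-2.9839 + 4 = -37.7746
Step 2: Gradient step.
x_raw = 2.8567 - 0.05*29.8536 = 1.364
y_raw = -2.9839 - 0.05*-37.7746 = -1.0952
Step 3: Project onto [-2, 3].
x_proj = clip(1.364) = 1.364
y_proj = clip(-1.0952) = -1.0952
Step 4: Evaluate f.
f(1.364, -1.0952) = 21.0054


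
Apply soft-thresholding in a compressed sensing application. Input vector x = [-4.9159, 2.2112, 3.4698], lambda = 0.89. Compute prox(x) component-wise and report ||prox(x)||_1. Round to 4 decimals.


Soft-thresholding with lambda = 0.89:
prox(-4.9159) = sign(-4.9159)*max(|-4.9159| - 0.89, 0) = -4.0259
prox(2.2112) = sign(2.2112)*max(|2.2112| - 0.89, 0) = 1.3212
prox(3.4698) = sign(3.4698)*max(|3.4698| - 0.89, 0) = 2.5798
prox(x) = [-4.0259, 1.3212, 2.5798]
||prox(x)||_1 = 4.0259 + 1.3212 + 2.5798 = 7.9269


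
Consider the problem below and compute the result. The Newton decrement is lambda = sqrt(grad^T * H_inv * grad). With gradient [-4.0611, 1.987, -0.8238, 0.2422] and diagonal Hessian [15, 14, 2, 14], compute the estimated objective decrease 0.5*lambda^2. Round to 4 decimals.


Step 1: H is diagonal, so H^(-1) * g = [-0.2707, 0.1419, -0.4119, 0.0173].
Step 2: g^T H^(-1) g = sum_i g_i^2 / H_ii
  = (-4.0611)^2/15 + (1.987)^2/14 + (-0.8238)^2/2 + (0.2422)^2/14
  = 1.0995 + 0.282 + 0.3393 + 0.0042 = 1.725
Step 3: Objective decrease = 0.5 * g^T H^(-1) g = 0.8625


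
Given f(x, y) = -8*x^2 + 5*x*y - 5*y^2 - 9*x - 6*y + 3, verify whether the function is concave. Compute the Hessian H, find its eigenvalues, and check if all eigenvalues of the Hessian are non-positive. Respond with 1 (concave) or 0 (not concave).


The Hessian of f(x,y) = -8*x^2 + 5*x*y - 5*y^2 - 9*x - 6*y + 3 is:
H = [[-16, 5], [5, -10]]
Trace = -16 - 10 = -26
Determinant = -16*-10 - (5)^2 = 135
Discriminant = (-26)^2 - 4*135 = 136.0
Eigenvalues: lambda_1 = -18.831, lambda_2 = -7.169
The function is concave.

1


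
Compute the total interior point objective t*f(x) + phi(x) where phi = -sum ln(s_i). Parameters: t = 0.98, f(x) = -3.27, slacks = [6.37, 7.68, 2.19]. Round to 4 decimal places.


Step 1: Compute log-barrier.
ln values: [1.8516, 2.0386, 0.7839]
phi = -(1.8516 + 2.0386 + 0.7839) = -4.6741
Step 2: Compute augmented objective.
t*f(x) = 0.98*-3.27 = -3.2046
Total = -3.2046 - 4.6741 = -7.8787


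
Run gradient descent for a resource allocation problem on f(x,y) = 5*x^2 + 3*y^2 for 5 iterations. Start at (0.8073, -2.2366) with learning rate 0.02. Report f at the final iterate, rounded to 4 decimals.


Gradient descent on f(x,y) = 5*x^2 + 3*y^2.
Starting point: (0.8073, -2.2366), alpha = 0.02
Step 1: grad_x = 2*5*0.8073 = 8.073, grad_y = 2*3*-2.2366 = -13.4196
  x_1 = 0.8073 - 0.02*8.073 = 0.6458
  y_1 = -2.2366 - 0.02*-13.4196 = -1.9682
Step 2: grad_x = 2*5*0.6458 = 6.4584, grad_y = 2*3*-1.9682 = -11.8092
  x_2 = 0.6458 - 0.02*6.4584 = 0.5167
  y_2 = -1.9682 - 0.02*-11.8092 = -1.732
Step 3: grad_x = 2*5*0.5167 = 5.1667, grad_y = 2*3*-1.732 = -10.3921
  x_3 = 0.5167 - 0.02*5.1667 = 0.4133
  y_3 = -1.732 - 0.02*-10.3921 = -1.5242
Step 4: grad_x = 2*5*0.4133 = 4.1334, grad_y = 2*3*-1.5242 = -9.1451
  x_4 = 0.4133 - 0.02*4.1334 = 0.3307
  y_4 = -1.5242 - 0.02*-9.1451 = -1.3413
Step 5: grad_x = 2*5*0.3307 = 3.3067, grad_y = 2*3*-1.3413 = -8.0477
  x_5 = 0.3307 - 0.02*3.3067 = 0.2645
  y_5 = -1.3413 - 0.02*-8.0477 = -1.1803
f(0.2645, -1.1803) = 5*0.2645^2 + 3*(-1.1803)^2 = 4.5294


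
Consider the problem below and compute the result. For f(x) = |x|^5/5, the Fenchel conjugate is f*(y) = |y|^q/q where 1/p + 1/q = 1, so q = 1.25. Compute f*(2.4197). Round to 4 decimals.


The conjugate exponent q satisfies 1/p + 1/q = 1.
p = 5, so q = 5/(5 - 1) = 1.25
|y|^q = 2.4197^1.25 = 3.0179
f*(2.4197) = 3.0179 / 1.25 = 2.4143


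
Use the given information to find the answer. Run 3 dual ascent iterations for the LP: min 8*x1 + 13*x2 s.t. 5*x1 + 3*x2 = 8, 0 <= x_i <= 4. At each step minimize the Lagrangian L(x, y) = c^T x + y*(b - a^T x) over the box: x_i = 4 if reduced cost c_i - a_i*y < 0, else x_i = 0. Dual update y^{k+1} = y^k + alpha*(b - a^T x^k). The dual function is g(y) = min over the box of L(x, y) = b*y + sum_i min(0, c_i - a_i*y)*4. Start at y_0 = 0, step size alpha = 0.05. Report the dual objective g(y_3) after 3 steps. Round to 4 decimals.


Dual ascent for LP: min 8*x1 + 13*x2, 5*x1 + 3*x2 = 8, 0 <= x_i <= 4
Step 1: y^k = 0.0, reduced costs: (8.0, 13.0)
  x^k = (0.0, 0.0), subgradient = b - a^T x = 8.0
  y^{k+1} = 0.0 + 0.05*8.0 = 0.4
Step 2: y^k = 0.4, reduced costs: (6.0, 11.8)
  x^k = (0.0, 0.0), subgradient = b - a^T x = 8.0
  y^{k+1} = 0.4 + 0.05*8.0 = 0.8
Step 3: y^k = 0.8, reduced costs: (4.0, 10.6)
  x^k = (0.0, 0.0), subgradient = b - a^T x = 8.0
  y^{k+1} = 0.8 + 0.05*8.0 = 1.2
Dual objective at y_3 = 1.2: reduced costs (2.0, 9.4), box minimizer x = (0.0, 0.0)
g(y_3) = b*y + (c1 - a1*y)*x1 + (c2 - a2*y)*x2 = 8*1.2 + 2.0*0.0 + 9.4*0.0 = 9.6 + 0.0 + 0.0 = 9.6


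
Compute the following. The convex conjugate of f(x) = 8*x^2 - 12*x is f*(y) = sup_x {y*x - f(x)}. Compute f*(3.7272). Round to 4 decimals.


f*(y) = sup_x {y*x - a*x^2 - b*x} = sup_x {(y-b)*x - a*x^2}
FOC: (y - b) - 2a*x = 0 => x* = (y - b)/(2a)
x* = (3.7272 + 12)/(2*8) = 0.983
f*(3.7272) = (y-b)^2/(4a) = (3.7272 + 12)^2/(4*8)
= 247.3448/32 = 7.7295


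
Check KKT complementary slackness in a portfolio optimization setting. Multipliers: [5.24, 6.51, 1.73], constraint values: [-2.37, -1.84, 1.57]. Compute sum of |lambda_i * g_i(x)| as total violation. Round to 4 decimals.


KKT complementary slackness check:
lambda_1 * g_1 = 5.24 * -2.37 = -12.4188
lambda_2 * g_2 = 6.51 * -1.84 = -11.9784
lambda_3 * g_3 = 1.73 * 1.57 = 2.7161
Total violation = 12.4188 + 11.9784 + 2.7161 = 27.1133


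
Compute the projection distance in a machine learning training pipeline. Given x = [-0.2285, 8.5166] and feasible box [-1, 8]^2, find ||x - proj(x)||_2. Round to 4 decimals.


Project each component onto [-1, 8].
clip(-0.2285) = -0.2285, clip(8.5166) = 8.0
Projection = [-0.2285, 8.0]
Squared diffs: [0.0, 0.2669]
Distance = sqrt(0.2669) = 0.5166


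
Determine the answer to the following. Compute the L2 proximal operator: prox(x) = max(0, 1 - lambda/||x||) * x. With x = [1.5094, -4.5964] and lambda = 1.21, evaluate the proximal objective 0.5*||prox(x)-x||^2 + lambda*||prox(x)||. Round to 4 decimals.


Step 1: Compute ||x||.
||x|| = 4.8379
Step 2: Compute scaling factor.
scale = max(0, 1 - 1.21/4.8379) = 0.7499
Step 3: prox(x) = [1.1319, -3.4468]
||prox(x)|| = 3.6279
Step 4: Proximal objective.
0.5*||prox-x||^2 = 0.7321
lambda*||prox|| = 4.3898
Total = 5.1218


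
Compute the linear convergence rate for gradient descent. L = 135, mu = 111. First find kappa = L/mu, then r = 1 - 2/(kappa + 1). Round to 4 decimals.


Step 1: Compute the condition number.
kappa = L/mu = 135/111 = 1.2162
Step 2: Compute the convergence rate.
r = 1 - 2/(kappa + 1) = 1 - 2*mu/(L + mu) = (L - mu)/(L + mu) = 24/246 = 0.0976


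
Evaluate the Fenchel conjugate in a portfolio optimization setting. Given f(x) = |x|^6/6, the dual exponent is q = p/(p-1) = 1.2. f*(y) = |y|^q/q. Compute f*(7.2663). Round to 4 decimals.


The conjugate exponent q satisfies 1/p + 1/q = 1.
p = 6, so q = 6/(6 - 1) = 1.2
|y|^q = 7.2663^1.2 = 10.8038
f*(7.2663) = 10.8038 / 1.2 = 9.0032


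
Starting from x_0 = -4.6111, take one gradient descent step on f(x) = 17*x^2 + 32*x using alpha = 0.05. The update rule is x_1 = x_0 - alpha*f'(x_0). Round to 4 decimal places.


We compute the gradient at x_0 and apply the update.
f'(x) = 34*x + 32
f'(-4.6111) = 34*-4.6111 + 32 = -124.7774
x_1 = -4.6111 - 0.05*-124.7774 = 1.6278


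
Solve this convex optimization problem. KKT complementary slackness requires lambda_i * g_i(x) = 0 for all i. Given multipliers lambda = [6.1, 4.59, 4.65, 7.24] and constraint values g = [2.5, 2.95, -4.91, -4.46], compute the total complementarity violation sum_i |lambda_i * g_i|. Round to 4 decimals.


KKT complementary slackness check:
lambda_1 * g_1 = 6.1 * 2.5 = 15.25
lambda_2 * g_2 = 4.59 * 2.95 = 13.5405
lambda_3 * g_3 = 4.65 * -4.91 = -22.8315
lambda_4 * g_4 = 7.24 * -4.46 = -32.2904
Total violation = 15.25 + 13.5405 + 22.8315 + 32.2904 = 83.9124


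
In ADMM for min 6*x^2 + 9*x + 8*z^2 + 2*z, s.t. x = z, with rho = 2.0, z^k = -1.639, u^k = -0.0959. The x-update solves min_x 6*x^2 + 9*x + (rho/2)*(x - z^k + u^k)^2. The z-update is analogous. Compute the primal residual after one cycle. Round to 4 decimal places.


ADMM iteration with rho = 2.0, z^k = -1.639, u^k = -0.0959
Step 1: x-update.
Minimize 6*x^2 + 9*x + (2.0/2)*(x + 1.639 - 0.0959)^2
FOC: (2*6 + 2.0)*x = -9 + 2.0*(-1.639 + 0.0959)
x^{k+1} = -0.8633
Step 2: z-update.
Minimize 8*z^2 + 2*z + (2.0/2)*(-0.8633 - z - 0.0959)^2
FOC: (2*8 + 2.0)*z = -2 + 2.0*(-0.8633 - 0.0959)
z^{k+1} = -0.2177
Step 3: u-update.
u^{k+1} = -0.0959 - 0.8633 + 0.2177 = -0.7415
Step 4: Primal residual = |-0.8633 + 0.2177| = 0.6456


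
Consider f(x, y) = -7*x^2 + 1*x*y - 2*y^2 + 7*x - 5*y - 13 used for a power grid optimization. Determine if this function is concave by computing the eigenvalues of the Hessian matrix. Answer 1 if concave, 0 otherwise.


The Hessian of f(x,y) = -7*x^2 + 1*x*y - 2*y^2 + 7*x - 5*y - 13 is:
H = [[-14, 1], [1, -4]]
Trace = -14 - 4 = -18
Determinant = -14*-4 - (1)^2 = 55
Discriminant = (-18)^2 - 4*55 = 104.0
Eigenvalues: lambda_1 = -14.099, lambda_2 = -3.901
The function is concave.

1


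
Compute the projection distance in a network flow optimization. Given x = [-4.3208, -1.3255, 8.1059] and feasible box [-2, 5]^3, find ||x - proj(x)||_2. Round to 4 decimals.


Project each component onto [-2, 5].
clip(-4.3208) = -2.0, clip(-1.3255) = -1.3255, clip(8.1059) = 5.0
Projection = [-2.0, -1.3255, 5.0]
Squared diffs: [5.3861, 0.0, 9.6466]
Distance = sqrt(15.0327) = 3.8772


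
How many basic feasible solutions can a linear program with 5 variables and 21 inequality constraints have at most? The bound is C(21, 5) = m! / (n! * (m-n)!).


Each vertex corresponds to some choice of n active constraints out of m, so the number of vertices is at most C(m, n) = m! / (n!(m-n)!).
m = 21, n = 5
Numerator: 21 * 20 * 19 * 18 * 17
Denominator: 5! = 120
C(21, 5) = 20349


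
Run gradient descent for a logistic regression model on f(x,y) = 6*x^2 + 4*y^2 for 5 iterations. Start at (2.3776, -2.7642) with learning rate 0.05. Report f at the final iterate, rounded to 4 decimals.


Gradient descent on f(x,y) = 6*x^2 + 4*y^2.
Starting point: (2.3776, -2.7642), alpha = 0.05
Step 1: grad_x = 2*6*2.3776 = 28.5312, grad_y = 2*4*-2.7642 = -22.1136
  x_1 = 2.3776 - 0.05*28.5312 = 0.951
  y_1 = -2.7642 - 0.05*-22.1136 = -1.6585
Step 2: grad_x = 2*6*0.951 = 11.4125, grad_y = 2*4*-1.6585 = -13.2682
  x_2 = 0.951 - 0.05*11.4125 = 0.3804
  y_2 = -1.6585 - 0.05*-13.2682 = -0.9951
Step 3: grad_x = 2*6*0.3804 = 4.565, grad_y = 2*4*-0.9951 = -7.9609
  x_3 = 0.3804 - 0.05*4.565 = 0.1522
  y_3 = -0.9951 - 0.05*-7.9609 = -0.5971
Step 4: grad_x = 2*6*0.1522 = 1.826, grad_y = 2*4*-0.5971 = -4.7765
  x_4 = 0.1522 - 0.05*1.826 = 0.0609
  y_4 = -0.5971 - 0.05*-4.7765 = -0.3582
Step 5: grad_x = 2*6*0.0609 = 0.7304, grad_y = 2*4*-0.3582 = -2.8659
  x_5 = 0.0609 - 0.05*0.7304 = 0.0243
  y_5 = -0.3582 - 0.05*-2.8659 = -0.2149
f(0.0243, -0.2149) = 6*0.0243^2 + 4*(-0.2149)^2 = 0.1884


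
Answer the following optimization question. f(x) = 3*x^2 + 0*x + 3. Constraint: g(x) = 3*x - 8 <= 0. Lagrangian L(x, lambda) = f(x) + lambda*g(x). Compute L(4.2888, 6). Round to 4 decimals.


Step 1: Evaluate f(x).
f(4.2888) = 3*4.2888^2 + 0*4.2888 + 3 = 58.1814
Step 2: Evaluate g(x).
g(4.2888) = 3*4.2888 - 8 = 4.8664
Step 3: Compute Lagrangian.
L = 58.1814 + 6*4.8664 = 87.3798


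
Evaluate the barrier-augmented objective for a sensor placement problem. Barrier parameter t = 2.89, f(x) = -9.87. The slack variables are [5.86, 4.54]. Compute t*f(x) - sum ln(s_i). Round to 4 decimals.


Step 1: Compute log-barrier.
ln values: [1.7681, 1.5129]
phi = -(1.7681 + 1.5129) = -3.2811
Step 2: Compute augmented objective.
t*f(x) = 2.89*-9.87 = -28.5243
Total = -28.5243 - 3.2811 = -31.8054


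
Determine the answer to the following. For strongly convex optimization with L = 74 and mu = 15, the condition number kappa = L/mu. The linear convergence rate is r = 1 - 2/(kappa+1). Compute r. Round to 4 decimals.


Step 1: Compute the condition number.
kappa = L/mu = 74/15 = 4.9333
Step 2: Compute the convergence rate.
r = 1 - 2/(kappa + 1) = 1 - 2*mu/(L + mu) = (L - mu)/(L + mu) = 59/89 = 0.6629


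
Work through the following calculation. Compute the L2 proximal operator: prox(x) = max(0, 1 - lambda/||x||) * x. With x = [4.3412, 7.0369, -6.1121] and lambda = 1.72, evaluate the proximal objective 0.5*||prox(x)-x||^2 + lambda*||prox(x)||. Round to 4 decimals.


Step 1: Compute ||x||.
||x|| = 10.2821
Step 2: Compute scaling factor.
scale = max(0, 1 - 1.72/10.2821) = 0.8327
Step 3: prox(x) = [3.615, 5.8598, -5.0897]
||prox(x)|| = 8.5621
Step 4: Proximal objective.
0.5*||prox-x||^2 = 1.4792
lambda*||prox|| = 14.7268
Total = 16.206


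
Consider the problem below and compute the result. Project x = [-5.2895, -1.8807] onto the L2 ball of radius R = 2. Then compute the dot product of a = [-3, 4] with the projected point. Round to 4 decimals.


Step 1: Compute ||x|| (intermediates to 6 decimals).
||x|| = sqrt((-5.2895)^2 + (-1.8807)^2) = 5.613897
Step 2: Project.
Since ||x|| > R, scale = R/||x|| = 2/5.613897 = 0.356259, proj(x) = scale * x
proj(x) = [-1.884432, -0.670016]
Step 3: Dot product.
a^T * proj(x) = -3*(-1.884432) + 4*(-0.670016) = 2.9732


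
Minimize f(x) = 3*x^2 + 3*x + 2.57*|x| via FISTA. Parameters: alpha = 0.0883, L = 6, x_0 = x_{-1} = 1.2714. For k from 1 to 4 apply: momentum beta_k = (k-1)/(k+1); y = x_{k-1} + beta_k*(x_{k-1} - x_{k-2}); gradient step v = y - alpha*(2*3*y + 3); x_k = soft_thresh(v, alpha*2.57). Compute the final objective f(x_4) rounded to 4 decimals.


FISTA on f(x) = 3*x^2 + 3*x + 2.57*|x|
L = 6, alpha = 0.0883
Iteration 1: beta = 0.0, y = 1.2714 + 0.0*(1.2714 - 1.2714) = 1.2714
  grad(y) = 10.6284, v = y - alpha*grad = 0.3329
  prox(v) = soft_thresh(0.3329, 0.2269) = 0.106
Iteration 2: beta = 0.3333, y = 0.106 + 0.3333*(0.106 - 1.2714) = -0.2825
  grad(y) = 1.3051, v = y - alpha*grad = -0.3977
  prox(v) = soft_thresh(-0.3977, 0.2269) = -0.1708
Iteration 3: beta = 0.5, y = -0.1708 + 0.5*(-0.1708 - 0.106) = -0.3092
  grad(y) = 1.1449, v = y - alpha*grad = -0.4103
  prox(v) = soft_thresh(-0.4103, 0.2269) = -0.1833
Iteration 4: beta = 0.6, y = -0.1833 + 0.6*(-0.1833 + 0.1708) = -0.1909
  grad(y) = 1.8547, v = y - alpha*grad = -0.3547
  prox(v) = soft_thresh(-0.3547, 0.2269) = -0.1277
f(x_4) = 3*(-0.1277)^2 + 3*(-0.1277) + 2.57*|-0.1277| = -0.006


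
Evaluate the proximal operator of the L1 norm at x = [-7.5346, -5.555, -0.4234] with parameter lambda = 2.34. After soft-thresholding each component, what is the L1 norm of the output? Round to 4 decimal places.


Soft-thresholding with lambda = 2.34:
prox(-7.5346) = sign(-7.5346)*max(|-7.5346| - 2.34, 0) = -5.1946
prox(-5.555) = sign(-5.555)*max(|-5.555| - 2.34, 0) = -3.215
prox(-0.4234) = sign(-0.4234)*max(|-0.4234| - 2.34, 0) = 0.0
prox(x) = [-5.1946, -3.215, 0.0]
||prox(x)||_1 = 5.1946 + 3.215 + 0.0 = 8.4096


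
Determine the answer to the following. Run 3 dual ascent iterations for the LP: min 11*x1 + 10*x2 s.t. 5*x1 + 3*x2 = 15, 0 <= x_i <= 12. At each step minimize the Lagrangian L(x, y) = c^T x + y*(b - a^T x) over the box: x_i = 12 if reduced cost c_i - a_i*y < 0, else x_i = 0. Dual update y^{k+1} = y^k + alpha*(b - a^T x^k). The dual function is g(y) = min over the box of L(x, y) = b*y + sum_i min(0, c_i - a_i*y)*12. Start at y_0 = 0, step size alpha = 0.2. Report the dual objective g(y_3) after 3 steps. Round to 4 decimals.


Dual ascent for LP: min 11*x1 + 10*x2, 5*x1 + 3*x2 = 15, 0 <= x_i <= 12
Step 1: y^k = 0.0, reduced costs: (11.0, 10.0)
  x^k = (0.0, 0.0), subgradient = b - a^T x = 15.0
  y^{k+1} = 0.0 + 0.2*15.0 = 3.0
Step 2: y^k = 3.0, reduced costs: (-4.0, 1.0)
  x^k = (12.0, 0.0), subgradient = b - a^T x = -45.0
  y^{k+1} = 3.0 + 0.2*-45.0 = -6.0
Step 3: y^k = -6.0, reduced costs: (41.0, 28.0)
  x^k = (0.0, 0.0), subgradient = b - a^T x = 15.0
  y^{k+1} = -6.0 + 0.2*15.0 = -3.0
Dual objective at y_3 = -3.0: reduced costs (26.0, 19.0), box minimizer x = (0.0, 0.0)
g(y_3) = b*y + (c1 - a1*y)*x1 + (c2 - a2*y)*x2 = 15*(-3.0) + 26.0*0.0 + 19.0*0.0 = -45.0 + 0.0 + 0.0 = -45.0


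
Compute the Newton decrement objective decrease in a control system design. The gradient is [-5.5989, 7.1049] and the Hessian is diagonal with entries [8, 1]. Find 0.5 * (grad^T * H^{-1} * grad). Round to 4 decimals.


Step 1: H is diagonal, so H^(-1) * g = [-0.6999, 7.1049].
Step 2: g^T H^(-1) g = sum_i g_i^2 / H_ii
  = (-5.5989)^2/8 + (7.1049)^2/1
  = 3.9185 + 50.4796 = 54.3981
Step 3: Objective decrease = 0.5 * g^T H^(-1) g = 27.199


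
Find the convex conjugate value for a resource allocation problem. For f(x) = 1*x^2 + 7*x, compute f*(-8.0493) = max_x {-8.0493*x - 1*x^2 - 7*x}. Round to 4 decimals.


f*(y) = sup_x {y*x - a*x^2 - b*x} = sup_x {(y-b)*x - a*x^2}
FOC: (y - b) - 2a*x = 0 => x* = (y - b)/(2a)
x* = (-8.0493 - 7)/(2*1) = -7.5247
f*(-8.0493) = (y-b)^2/(4a) = (-8.0493 - 7)^2/(4*1)
= 226.4814/4 = 56.6204


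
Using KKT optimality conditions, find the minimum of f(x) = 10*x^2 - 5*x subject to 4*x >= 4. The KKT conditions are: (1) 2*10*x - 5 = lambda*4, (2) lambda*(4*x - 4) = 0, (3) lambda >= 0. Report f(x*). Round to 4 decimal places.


Step 1: Try lambda = 0 (constraint inactive).
x_unc = 5/(2*10) = 0.25
Check: 4*0.25 = 1.0 < 4 -- violated!
Step 2: Constraint must be active: 4*x = 4
x* = 4/4 = 1.0
lambda = (2*10*1.0 - 5)/4 = 3.75
Step 3: Compute optimal value.
f(x*) = 10*1.0^2 - 5*1.0 = 5.0


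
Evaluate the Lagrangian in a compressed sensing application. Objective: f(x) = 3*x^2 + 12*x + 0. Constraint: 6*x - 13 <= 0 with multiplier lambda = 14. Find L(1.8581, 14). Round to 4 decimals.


Step 1: Evaluate f(x).
f(1.8581) = 3*1.8581^2 + 12*1.8581 + 0 = 32.6548
Step 2: Evaluate g(x).
g(1.8581) = 6*1.8581 - 13 = -1.8514
Step 3: Compute Lagrangian.
L = 32.6548 + 14*-1.8514 = 6.7352


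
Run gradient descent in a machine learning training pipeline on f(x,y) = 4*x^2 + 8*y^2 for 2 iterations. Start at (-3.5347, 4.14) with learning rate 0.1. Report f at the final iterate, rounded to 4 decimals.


Gradient descent on f(x,y) = 4*x^2 + 8*y^2.
Starting point: (-3.5347, 4.14), alpha = 0.1
Step 1: grad_x = 2*4*-3.5347 = -28.2776, grad_y = 2*8*4.14 = 66.24
  x_1 = -3.5347 - 0.1*-28.2776 = -0.7069
  y_1 = 4.14 - 0.1*66.24 = -2.484
Step 2: grad_x = 2*4*-0.7069 = -5.6555, grad_y = 2*8*-2.484 = -39.744
  x_2 = -0.7069 - 0.1*-5.6555 = -0.1414
  y_2 = -2.484 - 0.1*-39.744 = 1.4904
f(-0.1414, 1.4904) = 4*(-0.1414)^2 + 8*1.4904^2 = 17.8503


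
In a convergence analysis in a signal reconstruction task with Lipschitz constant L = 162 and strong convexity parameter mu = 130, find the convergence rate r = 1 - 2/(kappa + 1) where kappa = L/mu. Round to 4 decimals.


Step 1: Compute the condition number.
kappa = L/mu = 162/130 = 1.2462
Step 2: Compute the convergence rate.
r = 1 - 2/(kappa + 1) = 1 - 2*mu/(L + mu) = (L - mu)/(L + mu) = 32/292 = 0.1096


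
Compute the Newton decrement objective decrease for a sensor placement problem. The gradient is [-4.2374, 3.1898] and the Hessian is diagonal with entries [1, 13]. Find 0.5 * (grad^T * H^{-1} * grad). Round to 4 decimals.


Step 1: H is diagonal, so H^(-1) * g = [-4.2374, 0.2454].
Step 2: g^T H^(-1) g = sum_i g_i^2 / H_ii
  = (-4.2374)^2/1 + (3.1898)^2/13
  = 17.9556 + 0.7827 = 18.7382
Step 3: Objective decrease = 0.5 * g^T H^(-1) g = 9.3691


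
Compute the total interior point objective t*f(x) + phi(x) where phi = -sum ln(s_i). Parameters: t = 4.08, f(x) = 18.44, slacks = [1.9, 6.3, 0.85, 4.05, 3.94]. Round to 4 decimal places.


Step 1: Compute log-barrier.
ln values: [0.6419, 1.8405, -0.1625, 1.3987, 1.3712]
phi = -(0.6419 + 1.8405 - 0.1625 + 1.3987 + 1.3712) = -5.0898
Step 2: Compute augmented objective.
t*f(x) = 4.08*18.44 = 75.2352
Total = 75.2352 - 5.0898 = 70.1454


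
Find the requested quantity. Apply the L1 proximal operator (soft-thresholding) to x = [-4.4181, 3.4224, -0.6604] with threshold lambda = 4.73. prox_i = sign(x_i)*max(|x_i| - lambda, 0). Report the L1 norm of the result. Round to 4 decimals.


Soft-thresholding with lambda = 4.73:
prox(-4.4181) = sign(-4.4181)*max(|-4.4181| - 4.73, 0) = 0.0
prox(3.4224) = sign(3.4224)*max(|3.4224| - 4.73, 0) = 0.0
prox(-0.6604) = sign(-0.6604)*max(|-0.6604| - 4.73, 0) = 0.0
prox(x) = [0.0, 0.0, 0.0]
||prox(x)||_1 = 0.0 + 0.0 + 0.0 = 0.0


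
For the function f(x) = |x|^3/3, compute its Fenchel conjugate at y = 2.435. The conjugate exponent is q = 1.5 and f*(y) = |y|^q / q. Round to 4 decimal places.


The conjugate exponent q satisfies 1/p + 1/q = 1.
p = 3, so q = 3/(3 - 1) = 1.5
|y|^q = 2.435^1.5 = 3.7997
f*(2.435) = 3.7997 / 1.5 = 2.5331


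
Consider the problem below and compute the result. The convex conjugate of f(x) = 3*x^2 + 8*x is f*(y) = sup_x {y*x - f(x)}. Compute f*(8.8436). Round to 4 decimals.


f*(y) = sup_x {y*x - a*x^2 - b*x} = sup_x {(y-b)*x - a*x^2}
FOC: (y - b) - 2a*x = 0 => x* = (y - b)/(2a)
x* = (8.8436 - 8)/(2*3) = 0.1406
f*(8.8436) = (y-b)^2/(4a) = (8.8436 - 8)^2/(4*3)
= 0.7117/12 = 0.0593


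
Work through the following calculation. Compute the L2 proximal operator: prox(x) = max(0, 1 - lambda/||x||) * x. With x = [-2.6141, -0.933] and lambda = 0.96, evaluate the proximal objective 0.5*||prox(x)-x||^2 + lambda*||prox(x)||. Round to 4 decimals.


Step 1: Compute ||x||.
||x|| = 2.7756
Step 2: Compute scaling factor.
scale = max(0, 1 - 0.96/2.7756) = 0.6541
Step 3: prox(x) = [-1.71, -0.6103]
||prox(x)|| = 1.8156
Step 4: Proximal objective.
0.5*||prox-x||^2 = 0.4608
lambda*||prox|| = 1.743
Total = 2.2038


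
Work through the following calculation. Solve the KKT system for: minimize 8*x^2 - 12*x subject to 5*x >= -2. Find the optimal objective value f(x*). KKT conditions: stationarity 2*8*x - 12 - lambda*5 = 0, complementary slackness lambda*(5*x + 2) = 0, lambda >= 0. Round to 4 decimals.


Step 1: Try lambda = 0 (constraint inactive).
Stationarity: 2*8*x - 12 = 0
x* = 12/(2*8) = 0.75
Check constraint: 5*0.75 = 3.75 >= -2 -- satisfied.
Step 2: Compute optimal value.
f(x*) = 8*0.75^2 - 12*0.75 = -4.5


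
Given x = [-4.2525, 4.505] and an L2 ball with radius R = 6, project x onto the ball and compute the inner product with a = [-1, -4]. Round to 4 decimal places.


Step 1: Compute ||x|| (intermediates to 6 decimals).
||x|| = sqrt((-4.2525)^2 + 4.505^2) = 6.195061
Step 2: Project.
Since ||x|| > R, scale = R/||x|| = 6/6.195061 = 0.968513, proj(x) = scale * x
proj(x) = [-4.118602, 4.363151]
Step 3: Dot product.
a^T * proj(x) = -1*(-4.118602) - 4*4.363151 = -13.334


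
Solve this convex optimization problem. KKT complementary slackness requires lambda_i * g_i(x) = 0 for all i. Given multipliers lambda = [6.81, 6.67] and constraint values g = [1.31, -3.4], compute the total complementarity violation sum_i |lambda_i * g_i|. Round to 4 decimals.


KKT complementary slackness check:
lambda_1 * g_1 = 6.81 * 1.31 = 8.9211
lambda_2 * g_2 = 6.67 * -3.4 = -22.678
Total violation = 8.9211 + 22.678 = 31.5991


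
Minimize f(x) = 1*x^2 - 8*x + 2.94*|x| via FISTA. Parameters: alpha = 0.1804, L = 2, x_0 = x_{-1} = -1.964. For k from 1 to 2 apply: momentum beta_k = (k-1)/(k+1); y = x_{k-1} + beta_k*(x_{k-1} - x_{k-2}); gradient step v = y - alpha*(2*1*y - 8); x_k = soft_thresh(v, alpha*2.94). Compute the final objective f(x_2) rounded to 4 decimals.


FISTA on f(x) = 1*x^2 - 8*x + 2.94*|x|
L = 2, alpha = 0.1804
Iteration 1: beta = 0.0, y = -1.964 + 0.0*(-1.964 + 1.964) = -1.964
  grad(y) = -11.928, v = y - alpha*grad = 0.1878
  prox(v) = soft_thresh(0.1878, 0.5304) = 0.0
Iteration 2: beta = 0.3333, y = 0.0 + 0.3333*(0.0 + 1.964) = 0.6547
  grad(y) = -6.6907, v = y - alpha*grad = 1.8617
  prox(v) = soft_thresh(1.8617, 0.5304) = 1.3313
f(x_2) = 1*1.3313^2 - 8*1.3313 + 2.94*|1.3313| = -4.964


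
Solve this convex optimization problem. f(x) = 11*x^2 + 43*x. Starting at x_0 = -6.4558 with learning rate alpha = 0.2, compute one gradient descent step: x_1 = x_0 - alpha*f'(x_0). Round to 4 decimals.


We compute the gradient at x_0 and apply the update.
f'(x) = 22*x + 43
f'(-6.4558) = 22*-6.4558 + 43 = -99.0276
x_1 = -6.4558 - 0.2*-99.0276 = 13.3497


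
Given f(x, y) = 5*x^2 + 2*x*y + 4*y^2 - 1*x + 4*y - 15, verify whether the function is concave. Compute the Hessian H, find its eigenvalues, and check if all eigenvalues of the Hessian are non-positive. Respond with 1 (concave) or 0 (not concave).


The Hessian of f(x,y) = 5*x^2 + 2*x*y + 4*y^2 - 1*x + 4*y - 15 is:
H = [[10, 2], [2, 8]]
Trace = 10 + 8 = 18
Determinant = 10*8 - (2)^2 = 76
Discriminant = (18)^2 - 4*76 = 20.0
Eigenvalues: lambda_1 = 6.7639, lambda_2 = 11.2361
The function is not concave.

0


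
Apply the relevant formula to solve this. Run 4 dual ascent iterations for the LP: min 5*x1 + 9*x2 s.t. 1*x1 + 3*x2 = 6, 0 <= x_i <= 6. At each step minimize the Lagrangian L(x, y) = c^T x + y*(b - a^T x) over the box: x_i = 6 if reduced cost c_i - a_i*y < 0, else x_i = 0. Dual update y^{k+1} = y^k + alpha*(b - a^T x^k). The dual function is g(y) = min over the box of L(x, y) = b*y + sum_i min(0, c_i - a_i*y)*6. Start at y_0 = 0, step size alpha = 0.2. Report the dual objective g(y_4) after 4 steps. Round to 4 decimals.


Dual ascent for LP: min 5*x1 + 9*x2, 1*x1 + 3*x2 = 6, 0 <= x_i <= 6
Step 1: y^k = 0.0, reduced costs: (5.0, 9.0)
  x^k = (0.0, 0.0), subgradient = b - a^T x = 6.0
  y^{k+1} = 0.0 + 0.2*6.0 = 1.2
Step 2: y^k = 1.2, reduced costs: (3.8, 5.4)
  x^k = (0.0, 0.0), subgradient = b - a^T x = 6.0
  y^{k+1} = 1.2 + 0.2*6.0 = 2.4
Step 3: y^k = 2.4, reduced costs: (2.6, 1.8)
  x^k = (0.0, 0.0), subgradient = b - a^T x = 6.0
  y^{k+1} = 2.4 + 0.2*6.0 = 3.6
Step 4: y^k = 3.6, reduced costs: (1.4, -1.8)
  x^k = (0.0, 6.0), subgradient = b - a^T x = -12.0
  y^{k+1} = 3.6 + 0.2*-12.0 = 1.2
Dual objective at y_4 = 1.2: reduced costs (3.8, 5.4), box minimizer x = (0.0, 0.0)
g(y_4) = b*y + (c1 - a1*y)*x1 + (c2 - a2*y)*x2 = 6*1.2 + 3.8*0.0 + 5.4*0.0 = 7.2 + 0.0 + 0.0 = 7.2


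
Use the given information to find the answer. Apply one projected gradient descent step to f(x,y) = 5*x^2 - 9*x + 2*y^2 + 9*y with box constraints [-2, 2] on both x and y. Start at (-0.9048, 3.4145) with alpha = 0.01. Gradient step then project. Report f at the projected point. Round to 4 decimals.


Step 1: Compute gradient at (-0.9048, 3.4145).
grad_x = 2*5*-0.9048 - 9 = -18.048
grad_y = 2*2*3.4145 + 9 = 22.658
Step 2: Gradient step.
x_raw = -0.9048 - 0.01*-18.048 = -0.7243
y_raw = 3.4145 - 0.01*22.658 = 3.1879
Step 3: Project onto [-2, 2].
x_proj = clip(-0.7243) = -0.7243
y_proj = clip(3.1879) = 2.0
Step 4: Evaluate f.
f(-0.7243, 2.0) = 35.1421


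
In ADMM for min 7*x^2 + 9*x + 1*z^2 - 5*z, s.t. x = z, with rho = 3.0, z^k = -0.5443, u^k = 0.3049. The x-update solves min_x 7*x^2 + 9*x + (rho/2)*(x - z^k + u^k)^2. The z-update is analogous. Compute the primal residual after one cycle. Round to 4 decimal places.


ADMM iteration with rho = 3.0, z^k = -0.5443, u^k = 0.3049
Step 1: x-update.
Minimize 7*x^2 + 9*x + (3.0/2)*(x + 0.5443 + 0.3049)^2
FOC: (2*7 + 3.0)*x = -9 + 3.0*(-0.5443 - 0.3049)
x^{k+1} = -0.6793
Step 2: z-update.
Minimize 1*z^2 - 5*z + (3.0/2)*(-0.6793 - z + 0.3049)^2
FOC: (2*1 + 3.0)*z = 5 + 3.0*(-0.6793 + 0.3049)
z^{k+1} = 0.7754
Step 3: u-update.
u^{k+1} = 0.3049 - 0.6793 - 0.7754 = -1.1497
Step 4: Primal residual = |-0.6793 - 0.7754| = 1.4546


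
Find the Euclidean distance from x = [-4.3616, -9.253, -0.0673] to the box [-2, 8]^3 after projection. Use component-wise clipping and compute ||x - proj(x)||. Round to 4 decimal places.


Project each component onto [-2, 8].
clip(-4.3616) = -2.0, clip(-9.253) = -2.0, clip(-0.0673) = -0.0673
Projection = [-2.0, -2.0, -0.0673]
Squared diffs: [5.5772, 52.606, 0.0]
Distance = sqrt(58.1832) = 7.6278


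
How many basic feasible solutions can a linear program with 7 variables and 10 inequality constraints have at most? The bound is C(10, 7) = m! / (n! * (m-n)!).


Each vertex corresponds to some choice of n active constraints out of m, so the number of vertices is at most C(m, n) = m! / (n!(m-n)!).
m = 10, n = 7
Numerator: 10 * 9 * 8 * 7 * 6 * 5 * 4
Denominator: 7! = 5040
C(10, 7) = 120


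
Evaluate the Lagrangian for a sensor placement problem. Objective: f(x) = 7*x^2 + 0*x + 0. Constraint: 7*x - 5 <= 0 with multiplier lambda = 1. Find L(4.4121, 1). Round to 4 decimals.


Step 1: Evaluate f(x).
f(4.4121) = 7*4.4121^2 + 0*4.4121 + 0 = 136.2664
Step 2: Evaluate g(x).
g(4.4121) = 7*4.4121 - 5 = 25.8847
Step 3: Compute Lagrangian.
L = 136.2664 + 1*25.8847 = 162.1511


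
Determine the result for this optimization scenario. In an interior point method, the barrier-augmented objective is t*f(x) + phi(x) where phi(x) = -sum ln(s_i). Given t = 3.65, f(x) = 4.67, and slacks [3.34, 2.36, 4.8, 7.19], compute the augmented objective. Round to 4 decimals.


Step 1: Compute log-barrier.
ln values: [1.206, 0.8587, 1.5686, 1.9727]
phi = -(1.206 + 0.8587 + 1.5686 + 1.9727) = -5.6059
Step 2: Compute augmented objective.
t*f(x) = 3.65*4.67 = 17.0455
Total = 17.0455 - 5.6059 = 11.4396


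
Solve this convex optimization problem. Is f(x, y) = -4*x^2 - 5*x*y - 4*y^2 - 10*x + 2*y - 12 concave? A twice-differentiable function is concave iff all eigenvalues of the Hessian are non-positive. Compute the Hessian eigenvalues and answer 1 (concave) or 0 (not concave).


The Hessian of f(x,y) = -4*x^2 - 5*x*y - 4*y^2 - 10*x + 2*y - 12 is:
H = [[-8, -5], [-5, -8]]
Trace = -8 - 8 = -16
Determinant = -8*-8 - (-5)^2 = 39
Discriminant = (-16)^2 - 4*39 = 100.0
Eigenvalues: lambda_1 = -13.0, lambda_2 = -3.0
The function is concave.

1


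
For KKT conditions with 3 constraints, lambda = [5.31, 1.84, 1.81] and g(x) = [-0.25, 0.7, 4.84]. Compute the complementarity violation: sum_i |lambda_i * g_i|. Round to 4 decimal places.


KKT complementary slackness check:
lambda_1 * g_1 = 5.31 * -0.25 = -1.3275
lambda_2 * g_2 = 1.84 * 0.7 = 1.288
lambda_3 * g_3 = 1.81 * 4.84 = 8.7604
Total violation = 1.3275 + 1.288 + 8.7604 = 11.3759


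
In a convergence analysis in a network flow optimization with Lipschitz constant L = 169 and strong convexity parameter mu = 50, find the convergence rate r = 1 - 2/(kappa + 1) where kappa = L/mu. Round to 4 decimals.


Step 1: Compute the condition number.
kappa = L/mu = 169/50 = 3.38
Step 2: Compute the convergence rate.
r = 1 - 2/(kappa + 1) = 1 - 2*mu/(L + mu) = (L - mu)/(L + mu) = 119/219 = 0.5434


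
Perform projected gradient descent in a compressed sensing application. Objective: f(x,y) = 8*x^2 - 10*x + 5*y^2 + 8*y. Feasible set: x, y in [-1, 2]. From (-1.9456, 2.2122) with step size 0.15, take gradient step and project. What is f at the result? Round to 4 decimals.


Step 1: Compute gradient at (-1.9456, 2.2122).
grad_x = 2*8*-1.9456 - 10 = -41.1296
grad_y = 2*5*2.2122 + 8 = 30.122
Step 2: Gradient step.
x_raw = -1.9456 - 0.15*-41.1296 = 4.2238
y_raw = 2.2122 - 0.15*30.122 = -2.3061
Step 3: Project onto [-1, 2].
x_proj = clip(4.2238) = 2.0
y_proj = clip(-2.3061) = -1.0
Step 4: Evaluate f.
f(2.0, -1.0) = 9.0


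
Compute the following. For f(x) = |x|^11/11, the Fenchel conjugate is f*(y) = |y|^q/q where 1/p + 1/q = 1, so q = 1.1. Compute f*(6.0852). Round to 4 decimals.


The conjugate exponent q satisfies 1/p + 1/q = 1.
p = 11, so q = 11/(11 - 1) = 1.1
|y|^q = 6.0852^1.1 = 7.2896
f*(6.0852) = 7.2896 / 1.1 = 6.6269


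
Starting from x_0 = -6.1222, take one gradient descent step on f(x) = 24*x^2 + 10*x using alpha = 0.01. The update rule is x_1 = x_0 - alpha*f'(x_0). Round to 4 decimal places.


We compute the gradient at x_0 and apply the update.
f'(x) = 48*x + 10
f'(-6.1222) = 48*-6.1222 + 10 = -283.8656
x_1 = -6.1222 - 0.01*-283.8656 = -3.2835


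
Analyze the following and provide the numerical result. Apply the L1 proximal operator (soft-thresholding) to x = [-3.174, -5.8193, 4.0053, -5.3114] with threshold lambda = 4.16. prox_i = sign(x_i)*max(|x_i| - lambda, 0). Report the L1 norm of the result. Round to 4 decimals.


Soft-thresholding with lambda = 4.16:
prox(-3.174) = sign(-3.174)*max(|-3.174| - 4.16, 0) = 0.0
prox(-5.8193) = sign(-5.8193)*max(|-5.8193| - 4.16, 0) = -1.6593
prox(4.0053) = sign(4.0053)*max(|4.0053| - 4.16, 0) = 0.0
prox(-5.3114) = sign(-5.3114)*max(|-5.3114| - 4.16, 0) = -1.1514
prox(x) = [0.0, -1.6593, 0.0, -1.1514]
||prox(x)||_1 = 0.0 + 1.6593 + 0.0 + 1.1514 = 2.8107


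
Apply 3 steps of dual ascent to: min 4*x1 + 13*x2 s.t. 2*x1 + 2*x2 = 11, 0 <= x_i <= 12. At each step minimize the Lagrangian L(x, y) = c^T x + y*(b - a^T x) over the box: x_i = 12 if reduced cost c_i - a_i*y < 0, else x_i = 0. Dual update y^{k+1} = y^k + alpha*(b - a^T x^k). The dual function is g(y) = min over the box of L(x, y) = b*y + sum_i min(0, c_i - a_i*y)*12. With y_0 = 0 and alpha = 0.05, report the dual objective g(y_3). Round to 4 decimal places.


Dual ascent for LP: min 4*x1 + 13*x2, 2*x1 + 2*x2 = 11, 0 <= x_i <= 12
Step 1: y^k = 0.0, reduced costs: (4.0, 13.0)
  x^k = (0.0, 0.0), subgradient = b - a^T x = 11.0
  y^{k+1} = 0.0 + 0.05*11.0 = 0.55
Step 2: y^k = 0.55, reduced costs: (2.9, 11.9)
  x^k = (0.0, 0.0), subgradient = b - a^T x = 11.0
  y^{k+1} = 0.55 + 0.05*11.0 = 1.1
Step 3: y^k = 1.1, reduced costs: (1.8, 10.8)
  x^k = (0.0, 0.0), subgradient = b - a^T x = 11.0
  y^{k+1} = 1.1 + 0.05*11.0 = 1.65
Dual objective at y_3 = 1.65: reduced costs (0.7, 9.7), box minimizer x = (0.0, 0.0)
g(y_3) = b*y + (c1 - a1*y)*x1 + (c2 - a2*y)*x2 = 11*1.65 + 0.7*0.0 + 9.7*0.0 = 18.15 + 0.0 + 0.0 = 18.15


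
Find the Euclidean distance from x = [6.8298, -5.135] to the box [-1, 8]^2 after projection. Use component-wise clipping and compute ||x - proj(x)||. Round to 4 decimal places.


Project each component onto [-1, 8].
clip(6.8298) = 6.8298, clip(-5.135) = -1.0
Projection = [6.8298, -1.0]
Squared diffs: [0.0, 17.0982]
Distance = sqrt(17.0982) = 4.135


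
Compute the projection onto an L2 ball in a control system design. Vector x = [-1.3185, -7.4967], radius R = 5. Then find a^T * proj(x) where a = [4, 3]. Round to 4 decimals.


Step 1: Compute ||x|| (intermediates to 6 decimals).
||x|| = sqrt((-1.3185)^2 + (-7.4967)^2) = 7.611764
Step 2: Project.
Since ||x|| > R, scale = R/||x|| = 5/7.611764 = 0.656878, proj(x) = scale * x
proj(x) = [-0.866094, -4.924417]
Step 3: Dot product.
a^T * proj(x) = 4*(-0.866094) + 3*(-4.924417) = -18.2376


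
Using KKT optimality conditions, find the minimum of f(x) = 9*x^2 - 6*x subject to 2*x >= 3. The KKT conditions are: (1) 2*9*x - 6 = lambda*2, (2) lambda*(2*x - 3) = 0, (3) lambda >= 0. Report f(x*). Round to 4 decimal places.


Step 1: Try lambda = 0 (constraint inactive).
x_unc = 6/(2*9) = 0.3333
Check: 2*0.3333 = 0.6666 < 3 -- violated!
Step 2: Constraint must be active: 2*x = 3
x* = 3/2 = 1.5
lambda = (2*9*1.5 - 6)/2 = 10.5
Step 3: Compute optimal value.
f(x*) = 9*1.5^2 - 6*1.5 = 11.25


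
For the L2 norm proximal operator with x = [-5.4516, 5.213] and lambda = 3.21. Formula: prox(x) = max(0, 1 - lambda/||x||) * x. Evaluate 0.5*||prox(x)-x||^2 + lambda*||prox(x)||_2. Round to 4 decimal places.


Step 1: Compute ||x||.
||x|| = 7.5429
Step 2: Compute scaling factor.
scale = max(0, 1 - 3.21/7.5429) = 0.5744
Step 3: prox(x) = [-3.1316, 2.9945]
||prox(x)|| = 4.3329
Step 4: Proximal objective.
0.5*||prox-x||^2 = 5.1521
lambda*||prox|| = 13.9086
Total = 19.0607


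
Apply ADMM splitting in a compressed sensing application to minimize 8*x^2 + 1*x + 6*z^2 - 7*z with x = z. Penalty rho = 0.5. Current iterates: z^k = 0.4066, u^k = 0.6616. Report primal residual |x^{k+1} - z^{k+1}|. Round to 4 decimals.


ADMM iteration with rho = 0.5, z^k = 0.4066, u^k = 0.6616
Step 1: x-update.
Minimize 8*x^2 + 1*x + (0.5/2)*(x - 0.4066 + 0.6616)^2
FOC: (2*8 + 0.5)*x = -1 + 0.5*(0.4066 - 0.6616)
x^{k+1} = -0.0683
Step 2: z-update.
Minimize 6*z^2 - 7*z + (0.5/2)*(-0.0683 - z + 0.6616)^2
FOC: (2*6 + 0.5)*z = 7 + 0.5*(-0.0683 + 0.6616)
z^{k+1} = 0.5837
Step 3: u-update.
u^{k+1} = 0.6616 - 0.0683 - 0.5837 = 0.0095
Step 4: Primal residual = |-0.0683 - 0.5837| = 0.6521


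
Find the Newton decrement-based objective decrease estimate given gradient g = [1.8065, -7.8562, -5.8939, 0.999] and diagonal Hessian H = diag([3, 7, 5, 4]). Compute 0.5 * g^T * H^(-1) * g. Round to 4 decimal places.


Step 1: H is diagonal, so H^(-1) * g = [0.6022, -1.1223, -1.1788, 0.2498].
Step 2: g^T H^(-1) g = sum_i g_i^2 / H_ii
  = (1.8065)^2/3 + (-7.8562)^2/7 + (-5.8939)^2/5 + (0.999)^2/4
  = 1.0878 + 8.8171 + 6.9476 + 0.2495 = 17.1021
Step 3: Objective decrease = 0.5 * g^T H^(-1) g = 8.551


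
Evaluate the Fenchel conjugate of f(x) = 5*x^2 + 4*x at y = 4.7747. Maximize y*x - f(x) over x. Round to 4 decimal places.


f*(y) = sup_x {y*x - a*x^2 - b*x} = sup_x {(y-b)*x - a*x^2}
FOC: (y - b) - 2a*x = 0 => x* = (y - b)/(2a)
x* = (4.7747 - 4)/(2*5) = 0.0775
f*(4.7747) = (y-b)^2/(4a) = (4.7747 - 4)^2/(4*5)
= 0.6002/20 = 0.03


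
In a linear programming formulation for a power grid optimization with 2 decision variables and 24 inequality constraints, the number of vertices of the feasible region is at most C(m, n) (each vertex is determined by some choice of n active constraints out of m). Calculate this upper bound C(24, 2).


Each vertex corresponds to some choice of n active constraints out of m, so the number of vertices is at most C(m, n) = m! / (n!(m-n)!).
m = 24, n = 2
Numerator: 24 * 23
Denominator: 2! = 2
C(24, 2) = 276


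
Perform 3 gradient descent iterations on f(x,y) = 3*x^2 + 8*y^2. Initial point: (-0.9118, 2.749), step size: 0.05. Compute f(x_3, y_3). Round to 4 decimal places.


Gradient descent on f(x,y) = 3*x^2 + 8*y^2.
Starting point: (-0.9118, 2.749), alpha = 0.05
Step 1: grad_x = 2*3*-0.9118 = -5.4708, grad_y = 2*8*2.749 = 43.984
  x_1 = -0.9118 - 0.05*-5.4708 = -0.6383
  y_1 = 2.749 - 0.05*43.984 = 0.5498
Step 2: grad_x = 2*3*-0.6383 = -3.8296, grad_y = 2*8*0.5498 = 8.7968
  x_2 = -0.6383 - 0.05*-3.8296 = -0.4468
  y_2 = 0.5498 - 0.05*8.7968 = 0.11
Step 3: grad_x = 2*3*-0.4468 = -2.6807, grad_y = 2*8*0.11 = 1.7594
  x_3 = -0.4468 - 0.05*-2.6807 = -0.3127
  y_3 = 0.11 - 0.05*1.7594 = 0.022
f(-0.3127, 0.022) = 3*(-0.3127)^2 + 8*0.022^2 = 0.2973


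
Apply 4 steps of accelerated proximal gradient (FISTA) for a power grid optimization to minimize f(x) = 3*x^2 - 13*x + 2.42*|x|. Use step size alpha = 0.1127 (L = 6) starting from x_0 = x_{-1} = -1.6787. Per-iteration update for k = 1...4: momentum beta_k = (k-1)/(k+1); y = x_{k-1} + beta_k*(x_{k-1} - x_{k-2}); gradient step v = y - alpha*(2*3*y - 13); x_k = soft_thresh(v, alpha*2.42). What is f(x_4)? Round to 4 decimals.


FISTA on f(x) = 3*x^2 - 13*x + 2.42*|x|
L = 6, alpha = 0.1127
Iteration 1: beta = 0.0, y = -1.6787 + 0.0*(-1.6787 + 1.6787) = -1.6787
  grad(y) = -23.0722, v = y - alpha*grad = 0.9215
  prox(v) = soft_thresh(0.9215, 0.2727) = 0.6488
Iteration 2: beta = 0.3333, y = 0.6488 + 0.3333*(0.6488 + 1.6787) = 1.4246
  grad(y) = -4.4522, v = y - alpha*grad = 1.9264
  prox(v) = soft_thresh(1.9264, 0.2727) = 1.6537
Iteration 3: beta = 0.5, y = 1.6537 + 0.5*(1.6537 - 0.6488) = 2.1561
  grad(y) = -0.0634, v = y - alpha*grad = 2.1632
  prox(v) = soft_thresh(2.1632, 0.2727) = 1.8905
Iteration 4: beta = 0.6, y = 1.8905 + 0.6*(1.8905 - 1.6537) = 2.0326
  grad(y) = -0.8043, v = y - alpha*grad = 2.1233
  prox(v) = soft_thresh(2.1233, 0.2727) = 1.8505
f(x_4) = 3*1.8505^2 - 13*1.8505 + 2.42*|1.8505| = -9.3052
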